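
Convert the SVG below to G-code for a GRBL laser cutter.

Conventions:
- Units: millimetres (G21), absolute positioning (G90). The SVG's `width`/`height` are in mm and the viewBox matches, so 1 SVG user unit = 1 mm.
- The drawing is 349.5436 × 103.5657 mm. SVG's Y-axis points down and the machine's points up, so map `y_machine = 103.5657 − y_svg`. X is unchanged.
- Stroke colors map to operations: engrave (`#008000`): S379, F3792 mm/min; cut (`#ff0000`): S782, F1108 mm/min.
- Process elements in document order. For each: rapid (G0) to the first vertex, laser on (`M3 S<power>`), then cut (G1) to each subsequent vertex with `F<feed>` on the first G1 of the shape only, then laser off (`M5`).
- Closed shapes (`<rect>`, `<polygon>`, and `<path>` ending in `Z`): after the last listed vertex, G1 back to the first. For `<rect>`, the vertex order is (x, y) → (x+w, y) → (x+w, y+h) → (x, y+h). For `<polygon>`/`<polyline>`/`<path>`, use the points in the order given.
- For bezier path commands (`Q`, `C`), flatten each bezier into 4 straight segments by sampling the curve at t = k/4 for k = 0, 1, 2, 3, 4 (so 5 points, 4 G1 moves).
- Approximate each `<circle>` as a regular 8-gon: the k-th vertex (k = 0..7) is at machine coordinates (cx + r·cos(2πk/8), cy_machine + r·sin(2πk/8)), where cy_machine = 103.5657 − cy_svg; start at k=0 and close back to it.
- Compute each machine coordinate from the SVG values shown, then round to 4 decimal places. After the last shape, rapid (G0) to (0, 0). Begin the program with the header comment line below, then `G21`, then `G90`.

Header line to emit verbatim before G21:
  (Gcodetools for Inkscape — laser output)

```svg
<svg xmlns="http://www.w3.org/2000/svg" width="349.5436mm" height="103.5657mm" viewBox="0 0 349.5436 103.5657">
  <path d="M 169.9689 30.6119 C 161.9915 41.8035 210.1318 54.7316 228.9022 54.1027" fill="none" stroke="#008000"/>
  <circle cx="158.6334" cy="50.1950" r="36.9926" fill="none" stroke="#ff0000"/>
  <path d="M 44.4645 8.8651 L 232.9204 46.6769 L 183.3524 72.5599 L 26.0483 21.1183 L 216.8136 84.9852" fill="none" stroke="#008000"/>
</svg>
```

(Gcodetools for Inkscape — laser output)
G21
G90
G0 X169.9689 Y72.9538
M3 S379
G1 X173.1722 Y64.4735 F3792
G1 X189.4051 Y56.7757
G1 X210.6533 Y51.2943
G1 X228.9022 Y49.4630
M5
G0 X195.6260 Y53.3707
M3 S782
G1 X184.7911 Y79.5284 F1108
G1 X158.6334 Y90.3633
G1 X132.4757 Y79.5284
G1 X121.6408 Y53.3707
G1 X132.4757 Y27.2130
G1 X158.6334 Y16.3781
G1 X184.7911 Y27.2130
G1 X195.6260 Y53.3707
M5
G0 X44.4645 Y94.7006
M3 S379
G1 X232.9204 Y56.8888 F3792
G1 X183.3524 Y31.0058
G1 X26.0483 Y82.4474
G1 X216.8136 Y18.5805
M5
G0 X0.0000 Y0.0000

Since the viewBox matches the mm dimensions, user units are millimetres directly. The only transform is the Y-flip y_m = 103.5657 − y_svg.

Shape 1 is a cubic bezier drawn with `<path>`. Its stroke #008000 means engrave at S379, F3792. After flipping Y the toolpath is (169.9689,72.9538) → (173.1722,64.4735) → (189.4051,56.7757) → (210.6533,51.2943) → (228.9022,49.4630).

Shape 2 is a circle drawn with `<circle>`. Its stroke #ff0000 means cut at S782, F1108. After flipping Y the toolpath is (195.6260,53.3707) → (184.7911,79.5284) → (158.6334,90.3633) → (132.4757,79.5284) → (121.6408,53.3707) → (132.4757,27.2130) → (158.6334,16.3781) → (184.7911,27.2130) → (195.6260,53.3707), returning to the start.

Shape 3 is a open polyline drawn with `<path>`. Its stroke #008000 means engrave at S379, F3792. After flipping Y the toolpath is (44.4645,94.7006) → (232.9204,56.8888) → (183.3524,31.0058) → (26.0483,82.4474) → (216.8136,18.5805).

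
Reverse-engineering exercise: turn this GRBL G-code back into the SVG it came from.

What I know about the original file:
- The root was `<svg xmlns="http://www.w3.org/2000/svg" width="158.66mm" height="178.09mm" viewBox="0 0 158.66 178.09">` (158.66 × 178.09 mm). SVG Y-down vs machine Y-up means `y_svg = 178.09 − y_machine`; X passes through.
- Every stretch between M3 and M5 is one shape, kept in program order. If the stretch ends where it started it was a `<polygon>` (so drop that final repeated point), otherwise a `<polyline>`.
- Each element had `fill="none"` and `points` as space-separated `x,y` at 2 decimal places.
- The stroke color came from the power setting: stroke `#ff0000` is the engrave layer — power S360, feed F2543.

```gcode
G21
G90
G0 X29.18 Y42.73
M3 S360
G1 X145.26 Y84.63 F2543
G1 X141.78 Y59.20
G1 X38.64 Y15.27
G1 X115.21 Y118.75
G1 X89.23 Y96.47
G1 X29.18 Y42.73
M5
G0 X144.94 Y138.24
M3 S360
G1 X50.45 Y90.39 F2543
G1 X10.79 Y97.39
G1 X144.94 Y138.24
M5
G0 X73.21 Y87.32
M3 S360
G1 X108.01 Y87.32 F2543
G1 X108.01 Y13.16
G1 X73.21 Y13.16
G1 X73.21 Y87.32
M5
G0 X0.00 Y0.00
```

Each laser-on run becomes one SVG element. Flip Y back into SVG space with y_svg = 178.09 − y_machine. Every run uses S360, so all elements get stroke `#ff0000` (engrave).

Run 1: The run returns to its start, so emit a `<polygon>` with points (Y-flipped): 29.18,135.36 145.26,93.46 141.78,118.89 38.64,162.82 115.21,59.34 89.23,81.62.

Run 2: The run returns to its start, so emit a `<polygon>` with points (Y-flipped): 144.94,39.85 50.45,87.70 10.79,80.70.

Run 3: The run returns to its start, so emit a `<polygon>` with points (Y-flipped): 73.21,90.77 108.01,90.77 108.01,164.93 73.21,164.93.

<svg xmlns="http://www.w3.org/2000/svg" width="158.66mm" height="178.09mm" viewBox="0 0 158.66 178.09">
  <polygon points="29.18,135.36 145.26,93.46 141.78,118.89 38.64,162.82 115.21,59.34 89.23,81.62" fill="none" stroke="#ff0000"/>
  <polygon points="144.94,39.85 50.45,87.70 10.79,80.70" fill="none" stroke="#ff0000"/>
  <polygon points="73.21,90.77 108.01,90.77 108.01,164.93 73.21,164.93" fill="none" stroke="#ff0000"/>
</svg>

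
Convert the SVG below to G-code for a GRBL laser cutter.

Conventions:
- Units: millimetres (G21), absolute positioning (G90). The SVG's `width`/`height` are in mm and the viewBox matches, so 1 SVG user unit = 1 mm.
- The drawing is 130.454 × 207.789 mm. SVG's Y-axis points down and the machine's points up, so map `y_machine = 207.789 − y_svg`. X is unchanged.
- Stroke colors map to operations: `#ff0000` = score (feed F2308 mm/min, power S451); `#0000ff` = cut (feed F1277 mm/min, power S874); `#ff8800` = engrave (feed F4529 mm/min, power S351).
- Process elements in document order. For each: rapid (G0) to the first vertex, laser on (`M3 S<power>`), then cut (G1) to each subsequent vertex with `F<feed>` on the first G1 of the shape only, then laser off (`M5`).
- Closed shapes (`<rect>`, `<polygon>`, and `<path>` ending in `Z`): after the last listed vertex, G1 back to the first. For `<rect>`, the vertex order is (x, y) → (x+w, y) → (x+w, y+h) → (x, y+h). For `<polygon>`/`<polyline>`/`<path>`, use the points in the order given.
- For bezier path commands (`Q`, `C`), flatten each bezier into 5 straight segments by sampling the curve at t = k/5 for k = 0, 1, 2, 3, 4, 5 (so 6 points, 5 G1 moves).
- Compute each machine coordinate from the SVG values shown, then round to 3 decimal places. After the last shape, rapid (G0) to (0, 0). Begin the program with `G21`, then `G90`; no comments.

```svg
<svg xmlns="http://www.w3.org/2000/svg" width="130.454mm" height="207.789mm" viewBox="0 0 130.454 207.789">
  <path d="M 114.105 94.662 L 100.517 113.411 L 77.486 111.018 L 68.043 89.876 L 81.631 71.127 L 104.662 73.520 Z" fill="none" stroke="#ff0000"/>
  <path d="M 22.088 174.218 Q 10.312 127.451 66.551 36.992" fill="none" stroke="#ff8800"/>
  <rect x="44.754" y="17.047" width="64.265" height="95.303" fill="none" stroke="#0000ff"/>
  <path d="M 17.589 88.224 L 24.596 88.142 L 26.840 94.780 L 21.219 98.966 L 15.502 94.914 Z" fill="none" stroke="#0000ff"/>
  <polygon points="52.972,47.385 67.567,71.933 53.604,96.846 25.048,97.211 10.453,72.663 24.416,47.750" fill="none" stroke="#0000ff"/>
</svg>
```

Since the viewBox matches the mm dimensions, user units are millimetres directly. The only transform is the Y-flip y_m = 207.789 − y_svg.

Shape 1 is a regular polygon drawn with `<path>`. Its stroke #ff0000 means score at S451, F2308. After flipping Y the toolpath is (114.105,113.127) → (100.517,94.378) → (77.486,96.771) → (68.043,117.913) → (81.631,136.662) → (104.662,134.269) → (114.105,113.127), returning to the start.

Shape 2 is a quadratic bezier drawn with `<path>`. Its stroke #ff8800 means engrave at S351, F4529. After flipping Y the toolpath is (22.088,33.571) → (20.098,54.025) → (23.550,77.975) → (32.442,105.421) → (46.776,136.361) → (66.551,170.797).

Shape 3 is a rectangle drawn with `<rect>`. Its stroke #0000ff means cut at S874, F1277. After flipping Y the toolpath is (44.754,190.742) → (109.019,190.742) → (109.019,95.439) → (44.754,95.439) → (44.754,190.742), returning to the start.

Shape 4 is a regular polygon drawn with `<path>`. Its stroke #0000ff means cut at S874, F1277. After flipping Y the toolpath is (17.589,119.565) → (24.596,119.647) → (26.840,113.009) → (21.219,108.823) → (15.502,112.875) → (17.589,119.565), returning to the start.

Shape 5 is a regular polygon drawn with `<polygon>`. Its stroke #0000ff means cut at S874, F1277. After flipping Y the toolpath is (52.972,160.404) → (67.567,135.856) → (53.604,110.943) → (25.048,110.578) → (10.453,135.126) → (24.416,160.039) → (52.972,160.404), returning to the start.

G21
G90
G0 X114.105 Y113.127
M3 S451
G1 X100.517 Y94.378 F2308
G1 X77.486 Y96.771
G1 X68.043 Y117.913
G1 X81.631 Y136.662
G1 X104.662 Y134.269
G1 X114.105 Y113.127
M5
G0 X22.088 Y33.571
M3 S351
G1 X20.098 Y54.025 F4529
G1 X23.550 Y77.975
G1 X32.442 Y105.421
G1 X46.776 Y136.361
G1 X66.551 Y170.797
M5
G0 X44.754 Y190.742
M3 S874
G1 X109.019 Y190.742 F1277
G1 X109.019 Y95.439
G1 X44.754 Y95.439
G1 X44.754 Y190.742
M5
G0 X17.589 Y119.565
M3 S874
G1 X24.596 Y119.647 F1277
G1 X26.840 Y113.009
G1 X21.219 Y108.823
G1 X15.502 Y112.875
G1 X17.589 Y119.565
M5
G0 X52.972 Y160.404
M3 S874
G1 X67.567 Y135.856 F1277
G1 X53.604 Y110.943
G1 X25.048 Y110.578
G1 X10.453 Y135.126
G1 X24.416 Y160.039
G1 X52.972 Y160.404
M5
G0 X0.000 Y0.000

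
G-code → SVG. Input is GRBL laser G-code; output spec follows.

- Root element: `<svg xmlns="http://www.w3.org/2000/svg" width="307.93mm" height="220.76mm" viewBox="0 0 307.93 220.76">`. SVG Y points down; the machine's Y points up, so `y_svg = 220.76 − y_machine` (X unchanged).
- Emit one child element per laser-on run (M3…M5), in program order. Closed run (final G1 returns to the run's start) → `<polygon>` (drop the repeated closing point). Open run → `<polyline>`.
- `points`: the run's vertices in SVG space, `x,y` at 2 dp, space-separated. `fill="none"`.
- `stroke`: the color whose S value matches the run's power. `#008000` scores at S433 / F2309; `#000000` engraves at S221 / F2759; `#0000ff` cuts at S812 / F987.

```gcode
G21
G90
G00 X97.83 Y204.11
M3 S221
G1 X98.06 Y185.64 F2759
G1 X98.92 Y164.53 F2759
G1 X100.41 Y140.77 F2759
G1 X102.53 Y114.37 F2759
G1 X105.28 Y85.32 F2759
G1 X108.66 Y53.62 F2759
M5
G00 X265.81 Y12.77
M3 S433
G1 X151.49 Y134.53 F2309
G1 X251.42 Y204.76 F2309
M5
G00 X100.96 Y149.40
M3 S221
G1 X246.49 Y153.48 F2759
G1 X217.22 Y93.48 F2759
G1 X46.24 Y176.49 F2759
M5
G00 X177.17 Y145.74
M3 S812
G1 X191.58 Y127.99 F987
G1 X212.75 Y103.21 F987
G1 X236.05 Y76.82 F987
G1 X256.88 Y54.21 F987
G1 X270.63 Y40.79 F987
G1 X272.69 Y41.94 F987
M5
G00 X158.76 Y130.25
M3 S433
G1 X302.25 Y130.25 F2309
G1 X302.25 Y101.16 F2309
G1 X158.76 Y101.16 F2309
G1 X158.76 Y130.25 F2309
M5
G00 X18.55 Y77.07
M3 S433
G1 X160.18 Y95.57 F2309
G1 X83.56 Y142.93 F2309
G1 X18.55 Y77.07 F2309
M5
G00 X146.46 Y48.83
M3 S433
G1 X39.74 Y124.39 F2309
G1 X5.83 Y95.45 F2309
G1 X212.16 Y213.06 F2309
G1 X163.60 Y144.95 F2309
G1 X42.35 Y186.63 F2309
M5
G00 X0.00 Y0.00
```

Each laser-on run becomes one SVG element. Flip Y back into SVG space with y_svg = 220.76 − y_machine.

Run 1: the run's S221 means `#000000` (engrave). The run is open, so emit a `<polyline>` with points (Y-flipped): 97.83,16.65 98.06,35.12 98.92,56.23 100.41,79.99 102.53,106.39 105.28,135.44 108.66,167.14.

Run 2: the run's S433 means `#008000` (score). The run is open, so emit a `<polyline>` with points (Y-flipped): 265.81,207.99 151.49,86.23 251.42,16.00.

Run 3: the run's S221 means `#000000` (engrave). The run is open, so emit a `<polyline>` with points (Y-flipped): 100.96,71.36 246.49,67.28 217.22,127.28 46.24,44.27.

Run 4: the run's S812 means `#0000ff` (cut). The run is open, so emit a `<polyline>` with points (Y-flipped): 177.17,75.02 191.58,92.77 212.75,117.55 236.05,143.94 256.88,166.55 270.63,179.97 272.69,178.82.

Run 5: S433 ⇒ score layer `#008000`. The run returns to its start, so emit a `<polygon>` with points (Y-flipped): 158.76,90.51 302.25,90.51 302.25,119.60 158.76,119.60.

Run 6: the run's S433 means `#008000` (score). The run returns to its start, so emit a `<polygon>` with points (Y-flipped): 18.55,143.69 160.18,125.19 83.56,77.83.

Run 7: power S433 maps to stroke `#008000` (score). The run is open, so emit a `<polyline>` with points (Y-flipped): 146.46,171.93 39.74,96.37 5.83,125.31 212.16,7.70 163.60,75.81 42.35,34.13.

<svg xmlns="http://www.w3.org/2000/svg" width="307.93mm" height="220.76mm" viewBox="0 0 307.93 220.76">
  <polyline points="97.83,16.65 98.06,35.12 98.92,56.23 100.41,79.99 102.53,106.39 105.28,135.44 108.66,167.14" fill="none" stroke="#000000"/>
  <polyline points="265.81,207.99 151.49,86.23 251.42,16.00" fill="none" stroke="#008000"/>
  <polyline points="100.96,71.36 246.49,67.28 217.22,127.28 46.24,44.27" fill="none" stroke="#000000"/>
  <polyline points="177.17,75.02 191.58,92.77 212.75,117.55 236.05,143.94 256.88,166.55 270.63,179.97 272.69,178.82" fill="none" stroke="#0000ff"/>
  <polygon points="158.76,90.51 302.25,90.51 302.25,119.60 158.76,119.60" fill="none" stroke="#008000"/>
  <polygon points="18.55,143.69 160.18,125.19 83.56,77.83" fill="none" stroke="#008000"/>
  <polyline points="146.46,171.93 39.74,96.37 5.83,125.31 212.16,7.70 163.60,75.81 42.35,34.13" fill="none" stroke="#008000"/>
</svg>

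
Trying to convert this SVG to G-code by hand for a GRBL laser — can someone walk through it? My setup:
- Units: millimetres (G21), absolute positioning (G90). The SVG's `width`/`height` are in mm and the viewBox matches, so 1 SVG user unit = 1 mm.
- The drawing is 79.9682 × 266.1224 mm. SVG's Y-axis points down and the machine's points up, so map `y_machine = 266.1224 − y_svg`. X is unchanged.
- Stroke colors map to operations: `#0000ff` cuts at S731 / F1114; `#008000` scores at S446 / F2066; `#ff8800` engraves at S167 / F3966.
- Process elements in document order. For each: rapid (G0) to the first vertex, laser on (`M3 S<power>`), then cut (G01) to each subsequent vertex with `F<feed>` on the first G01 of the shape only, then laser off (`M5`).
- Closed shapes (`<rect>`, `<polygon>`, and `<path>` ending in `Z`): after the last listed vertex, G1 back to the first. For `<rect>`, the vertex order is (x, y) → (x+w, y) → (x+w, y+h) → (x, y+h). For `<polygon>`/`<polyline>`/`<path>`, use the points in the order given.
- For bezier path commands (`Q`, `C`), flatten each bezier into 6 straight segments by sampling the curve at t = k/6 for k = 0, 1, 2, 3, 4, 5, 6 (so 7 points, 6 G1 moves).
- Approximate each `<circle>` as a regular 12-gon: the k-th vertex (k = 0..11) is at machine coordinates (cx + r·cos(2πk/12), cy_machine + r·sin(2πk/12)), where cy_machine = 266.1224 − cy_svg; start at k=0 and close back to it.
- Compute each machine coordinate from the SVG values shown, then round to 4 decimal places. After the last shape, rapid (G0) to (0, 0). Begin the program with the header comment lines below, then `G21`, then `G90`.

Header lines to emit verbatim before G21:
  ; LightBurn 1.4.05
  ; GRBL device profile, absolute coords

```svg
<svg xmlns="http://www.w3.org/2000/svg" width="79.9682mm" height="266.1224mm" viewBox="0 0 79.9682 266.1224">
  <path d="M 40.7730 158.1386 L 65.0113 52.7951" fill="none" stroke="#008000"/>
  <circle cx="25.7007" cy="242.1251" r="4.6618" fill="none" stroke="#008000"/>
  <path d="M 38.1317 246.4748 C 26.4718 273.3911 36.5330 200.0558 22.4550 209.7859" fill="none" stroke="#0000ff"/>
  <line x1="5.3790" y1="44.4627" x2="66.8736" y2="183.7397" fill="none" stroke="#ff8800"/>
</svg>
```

; LightBurn 1.4.05
; GRBL device profile, absolute coords
G21
G90
G0 X40.7730 Y107.9838
M3 S446
G01 X65.0113 Y213.3273 F2066
M5
G0 X30.3625 Y23.9973
M3 S446
G01 X29.7379 Y26.3282 F2066
G01 X28.0316 Y28.0345
G01 X25.7007 Y28.6591
G01 X23.3698 Y28.0345
G01 X21.6635 Y26.3282
G01 X21.0389 Y23.9973
G01 X21.6635 Y21.6664
G01 X23.3698 Y19.9601
G01 X25.7007 Y19.3355
G01 X28.0316 Y19.9601
G01 X29.7379 Y21.6664
G01 X30.3625 Y23.9973
M5
G0 X38.1317 Y19.6476
M3 S731
G01 X33.8995 Y13.6951 F1114
G01 X32.0136 Y19.3590
G01 X31.2001 Y31.5472
G01 X30.1851 Y45.1677
G01 X27.6947 Y55.1281
G01 X22.4550 Y56.3365
M5
G0 X5.3790 Y221.6597
M3 S167
G01 X66.8736 Y82.3827 F3966
M5
G0 X0.0000 Y0.0000

viewBox `0 0 79.9682 266.1224` with mm width/height → 1 unit = 1 mm. Flip: y_m = 266.1224 − y_svg.

**Shape 1** — `<path>` line segment, stroke `#008000` → score (S446, F2066). Machine vertices: (40.7730,107.9838) → (65.0113,213.3273). Open path.

**Shape 2** — `<circle>` circle, stroke `#008000` → score (S446, F2066). Machine vertices: (30.3625,23.9973) → (29.7379,26.3282) → (28.0316,28.0345) → (25.7007,28.6591) → (23.3698,28.0345) → (21.6635,26.3282) → (21.0389,23.9973) → (21.6635,21.6664) → (23.3698,19.9601) → (25.7007,19.3355) → (28.0316,19.9601) → (29.7379,21.6664) → (30.3625,23.9973). Closed: final G1 returns to the first vertex.

**Shape 3** — `<path>` cubic bezier, stroke `#0000ff` → cut (S731, F1114). Control points (SVG): P0=(38.1317,246.4748), P1=(26.4718,273.3911), P2=(36.5330,200.0558), P3=(22.4550,209.7859); sampled at t=k/6. Machine vertices: (38.1317,19.6476) → (33.8995,13.6951) → (32.0136,19.3590) → (31.2001,31.5472) → (30.1851,45.1677) → (27.6947,55.1281) → (22.4550,56.3365). Open path.

**Shape 4** — `<line>` line segment, stroke `#ff8800` → engrave (S167, F3966). Machine vertices: (5.3790,221.6597) → (66.8736,82.3827). Open path.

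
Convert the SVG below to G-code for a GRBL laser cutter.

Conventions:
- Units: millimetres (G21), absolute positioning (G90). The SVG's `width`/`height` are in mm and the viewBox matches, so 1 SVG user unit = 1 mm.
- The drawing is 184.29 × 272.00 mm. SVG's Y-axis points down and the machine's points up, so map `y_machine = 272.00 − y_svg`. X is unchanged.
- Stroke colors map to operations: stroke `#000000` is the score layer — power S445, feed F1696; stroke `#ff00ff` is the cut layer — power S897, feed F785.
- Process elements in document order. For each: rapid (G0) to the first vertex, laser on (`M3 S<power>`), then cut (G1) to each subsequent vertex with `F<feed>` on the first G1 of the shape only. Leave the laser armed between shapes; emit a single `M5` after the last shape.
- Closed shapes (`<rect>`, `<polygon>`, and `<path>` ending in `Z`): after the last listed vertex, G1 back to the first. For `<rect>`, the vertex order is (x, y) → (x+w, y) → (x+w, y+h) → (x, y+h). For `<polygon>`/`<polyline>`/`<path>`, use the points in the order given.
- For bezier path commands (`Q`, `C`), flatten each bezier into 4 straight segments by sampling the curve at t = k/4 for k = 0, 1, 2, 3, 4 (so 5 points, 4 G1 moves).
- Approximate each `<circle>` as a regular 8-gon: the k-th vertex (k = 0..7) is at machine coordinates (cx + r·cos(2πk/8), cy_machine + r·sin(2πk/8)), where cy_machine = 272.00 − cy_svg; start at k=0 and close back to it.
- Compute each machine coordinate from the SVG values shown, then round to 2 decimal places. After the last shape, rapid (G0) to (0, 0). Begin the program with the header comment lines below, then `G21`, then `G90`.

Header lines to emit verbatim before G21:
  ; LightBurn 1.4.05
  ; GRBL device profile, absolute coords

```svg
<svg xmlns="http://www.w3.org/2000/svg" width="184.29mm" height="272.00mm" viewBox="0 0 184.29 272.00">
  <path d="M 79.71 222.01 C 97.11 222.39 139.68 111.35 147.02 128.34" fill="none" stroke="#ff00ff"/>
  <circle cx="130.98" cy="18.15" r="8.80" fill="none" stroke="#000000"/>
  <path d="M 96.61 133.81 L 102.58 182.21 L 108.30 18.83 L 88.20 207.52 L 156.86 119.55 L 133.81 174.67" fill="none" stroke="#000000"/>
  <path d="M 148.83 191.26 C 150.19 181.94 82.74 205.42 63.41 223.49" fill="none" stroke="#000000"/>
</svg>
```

Since the viewBox matches the mm dimensions, user units are millimetres directly. The only transform is the Y-flip y_m = 272.00 − y_svg.

Shape 1 is a cubic bezier drawn with `<path>`. Its stroke #ff00ff means cut at S897, F785. After flipping Y the toolpath is (79.71,49.99) → (96.54,66.85) → (117.14,103.05) → (135.85,136.14) → (147.02,143.66).

Shape 2 is a circle drawn with `<circle>`. Its stroke #000000 means score at S445, F1696. After flipping Y the toolpath is (139.78,253.85) → (137.20,260.07) → (130.98,262.65) → (124.76,260.07) → (122.18,253.85) → (124.76,247.63) → (130.98,245.05) → (137.20,247.63) → (139.78,253.85), returning to the start.

Shape 3 is a open polyline drawn with `<path>`. Its stroke #000000 means score at S445, F1696. After flipping Y the toolpath is (96.61,138.19) → (102.58,89.79) → (108.30,253.17) → (88.20,64.48) → (156.86,152.45) → (133.81,97.33).

Shape 4 is a cubic bezier drawn with `<path>`. Its stroke #000000 means score at S445, F1696. After flipping Y the toolpath is (148.83,80.74) → (138.78,82.18) → (113.88,74.90) → (85.10,62.48) → (63.41,48.51).

; LightBurn 1.4.05
; GRBL device profile, absolute coords
G21
G90
G0 X79.71 Y49.99
M3 S897
G1 X96.54 Y66.85 F785
G1 X117.14 Y103.05
G1 X135.85 Y136.14
G1 X147.02 Y143.66
G0 X139.78 Y253.85
M3 S445
G1 X137.20 Y260.07 F1696
G1 X130.98 Y262.65
G1 X124.76 Y260.07
G1 X122.18 Y253.85
G1 X124.76 Y247.63
G1 X130.98 Y245.05
G1 X137.20 Y247.63
G1 X139.78 Y253.85
G0 X96.61 Y138.19
M3 S445
G1 X102.58 Y89.79 F1696
G1 X108.30 Y253.17
G1 X88.20 Y64.48
G1 X156.86 Y152.45
G1 X133.81 Y97.33
G0 X148.83 Y80.74
M3 S445
G1 X138.78 Y82.18 F1696
G1 X113.88 Y74.90
G1 X85.10 Y62.48
G1 X63.41 Y48.51
M5
G0 X0.00 Y0.00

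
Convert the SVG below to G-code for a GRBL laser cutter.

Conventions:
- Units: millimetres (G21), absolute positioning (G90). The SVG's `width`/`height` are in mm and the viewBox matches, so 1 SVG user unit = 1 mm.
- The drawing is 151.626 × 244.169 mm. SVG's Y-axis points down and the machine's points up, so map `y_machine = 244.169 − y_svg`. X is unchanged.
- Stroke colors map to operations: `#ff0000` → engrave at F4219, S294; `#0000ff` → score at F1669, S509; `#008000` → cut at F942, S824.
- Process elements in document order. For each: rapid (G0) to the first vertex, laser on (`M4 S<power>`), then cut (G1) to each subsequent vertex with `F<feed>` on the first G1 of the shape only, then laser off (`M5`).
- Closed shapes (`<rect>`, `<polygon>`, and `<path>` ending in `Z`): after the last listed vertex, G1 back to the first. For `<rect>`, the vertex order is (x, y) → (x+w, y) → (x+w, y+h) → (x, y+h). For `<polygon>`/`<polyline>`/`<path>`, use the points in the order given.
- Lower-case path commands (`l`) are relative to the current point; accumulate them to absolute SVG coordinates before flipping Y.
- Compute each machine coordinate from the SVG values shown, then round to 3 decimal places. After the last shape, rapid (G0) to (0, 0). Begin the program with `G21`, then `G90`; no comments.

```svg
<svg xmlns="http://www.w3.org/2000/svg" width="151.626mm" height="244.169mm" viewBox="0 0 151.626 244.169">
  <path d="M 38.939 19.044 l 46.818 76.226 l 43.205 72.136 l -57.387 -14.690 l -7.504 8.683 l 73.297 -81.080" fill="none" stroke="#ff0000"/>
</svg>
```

1 u = 1 mm; y_m = 244.169 − y.

[1] `<path>` open polyline, #ff0000→engrave S294 F4219: (38.939,225.125) → (85.757,148.899) → (128.962,76.763) → (71.575,91.453) → (64.071,82.770) → (137.368,163.850)

G21
G90
G0 X38.939 Y225.125
M4 S294
G1 X85.757 Y148.899 F4219
G1 X128.962 Y76.763
G1 X71.575 Y91.453
G1 X64.071 Y82.770
G1 X137.368 Y163.850
M5
G0 X0.000 Y0.000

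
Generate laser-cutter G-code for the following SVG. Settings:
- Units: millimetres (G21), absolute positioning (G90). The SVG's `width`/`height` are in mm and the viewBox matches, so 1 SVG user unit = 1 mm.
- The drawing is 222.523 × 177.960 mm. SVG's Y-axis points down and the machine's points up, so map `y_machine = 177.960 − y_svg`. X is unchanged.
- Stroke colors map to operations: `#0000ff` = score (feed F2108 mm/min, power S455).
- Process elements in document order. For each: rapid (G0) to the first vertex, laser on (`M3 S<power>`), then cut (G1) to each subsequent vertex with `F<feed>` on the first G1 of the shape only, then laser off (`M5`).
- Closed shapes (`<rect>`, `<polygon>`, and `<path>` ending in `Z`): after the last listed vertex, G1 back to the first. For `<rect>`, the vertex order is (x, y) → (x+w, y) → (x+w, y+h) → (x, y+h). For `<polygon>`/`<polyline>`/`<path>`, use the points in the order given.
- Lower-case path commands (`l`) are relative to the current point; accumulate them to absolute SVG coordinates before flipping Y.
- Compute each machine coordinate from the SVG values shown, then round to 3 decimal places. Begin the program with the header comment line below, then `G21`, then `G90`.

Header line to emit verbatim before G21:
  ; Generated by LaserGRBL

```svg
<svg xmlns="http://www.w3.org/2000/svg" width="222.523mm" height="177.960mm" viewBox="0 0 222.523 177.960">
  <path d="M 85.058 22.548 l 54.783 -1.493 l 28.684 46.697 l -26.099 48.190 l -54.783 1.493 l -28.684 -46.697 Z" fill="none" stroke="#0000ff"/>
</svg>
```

1 u = 1 mm; y_m = 177.960 − y.

[1] `<path>` regular polygon, #0000ff→score S455 F2108: (85.058,155.412) → (139.841,156.905) → (168.525,110.208) → (142.426,62.018) → (87.643,60.525) → (58.959,107.222) → (85.058,155.412) (closed)

; Generated by LaserGRBL
G21
G90
G0 X85.058 Y155.412
M3 S455
G1 X139.841 Y156.905 F2108
G1 X168.525 Y110.208
G1 X142.426 Y62.018
G1 X87.643 Y60.525
G1 X58.959 Y107.222
G1 X85.058 Y155.412
M5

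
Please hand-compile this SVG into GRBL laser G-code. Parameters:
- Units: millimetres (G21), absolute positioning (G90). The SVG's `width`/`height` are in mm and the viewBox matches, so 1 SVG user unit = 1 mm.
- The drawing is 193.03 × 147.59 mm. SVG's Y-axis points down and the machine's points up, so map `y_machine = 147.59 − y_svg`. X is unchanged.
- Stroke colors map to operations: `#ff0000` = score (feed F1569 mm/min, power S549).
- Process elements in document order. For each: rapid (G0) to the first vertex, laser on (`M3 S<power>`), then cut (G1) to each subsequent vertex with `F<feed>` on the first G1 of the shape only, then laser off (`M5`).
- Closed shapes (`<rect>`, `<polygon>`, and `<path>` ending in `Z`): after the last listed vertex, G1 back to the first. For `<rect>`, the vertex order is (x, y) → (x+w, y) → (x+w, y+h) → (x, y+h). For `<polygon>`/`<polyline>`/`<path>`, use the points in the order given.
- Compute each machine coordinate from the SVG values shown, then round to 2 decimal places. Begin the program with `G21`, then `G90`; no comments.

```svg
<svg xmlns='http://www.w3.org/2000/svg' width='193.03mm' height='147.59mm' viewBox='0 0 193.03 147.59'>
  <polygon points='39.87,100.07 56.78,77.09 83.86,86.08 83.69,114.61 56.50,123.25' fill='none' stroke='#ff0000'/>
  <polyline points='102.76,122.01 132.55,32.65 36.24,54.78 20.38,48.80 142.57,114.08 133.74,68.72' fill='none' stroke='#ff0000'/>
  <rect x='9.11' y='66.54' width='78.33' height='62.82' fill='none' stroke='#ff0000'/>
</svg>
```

G21
G90
G0 X39.87 Y47.52
M3 S549
G1 X56.78 Y70.50 F1569
G1 X83.86 Y61.51
G1 X83.69 Y32.98
G1 X56.50 Y24.34
G1 X39.87 Y47.52
M5
G0 X102.76 Y25.58
M3 S549
G1 X132.55 Y114.94 F1569
G1 X36.24 Y92.81
G1 X20.38 Y98.79
G1 X142.57 Y33.51
G1 X133.74 Y78.87
M5
G0 X9.11 Y81.05
M3 S549
G1 X87.44 Y81.05 F1569
G1 X87.44 Y18.23
G1 X9.11 Y18.23
G1 X9.11 Y81.05
M5

Since the viewBox matches the mm dimensions, user units are millimetres directly. The only transform is the Y-flip y_m = 147.59 − y_svg.

Shape 1 is a regular polygon drawn with `<polygon>`. Its stroke #ff0000 means score at S549, F1569. After flipping Y the toolpath is (39.87,47.52) → (56.78,70.50) → (83.86,61.51) → (83.69,32.98) → (56.50,24.34) → (39.87,47.52), returning to the start.

Shape 2 is a open polyline drawn with `<polyline>`. Its stroke #ff0000 means score at S549, F1569. After flipping Y the toolpath is (102.76,25.58) → (132.55,114.94) → (36.24,92.81) → (20.38,98.79) → (142.57,33.51) → (133.74,78.87).

Shape 3 is a rectangle drawn with `<rect>`. Its stroke #ff0000 means score at S549, F1569. After flipping Y the toolpath is (9.11,81.05) → (87.44,81.05) → (87.44,18.23) → (9.11,18.23) → (9.11,81.05), returning to the start.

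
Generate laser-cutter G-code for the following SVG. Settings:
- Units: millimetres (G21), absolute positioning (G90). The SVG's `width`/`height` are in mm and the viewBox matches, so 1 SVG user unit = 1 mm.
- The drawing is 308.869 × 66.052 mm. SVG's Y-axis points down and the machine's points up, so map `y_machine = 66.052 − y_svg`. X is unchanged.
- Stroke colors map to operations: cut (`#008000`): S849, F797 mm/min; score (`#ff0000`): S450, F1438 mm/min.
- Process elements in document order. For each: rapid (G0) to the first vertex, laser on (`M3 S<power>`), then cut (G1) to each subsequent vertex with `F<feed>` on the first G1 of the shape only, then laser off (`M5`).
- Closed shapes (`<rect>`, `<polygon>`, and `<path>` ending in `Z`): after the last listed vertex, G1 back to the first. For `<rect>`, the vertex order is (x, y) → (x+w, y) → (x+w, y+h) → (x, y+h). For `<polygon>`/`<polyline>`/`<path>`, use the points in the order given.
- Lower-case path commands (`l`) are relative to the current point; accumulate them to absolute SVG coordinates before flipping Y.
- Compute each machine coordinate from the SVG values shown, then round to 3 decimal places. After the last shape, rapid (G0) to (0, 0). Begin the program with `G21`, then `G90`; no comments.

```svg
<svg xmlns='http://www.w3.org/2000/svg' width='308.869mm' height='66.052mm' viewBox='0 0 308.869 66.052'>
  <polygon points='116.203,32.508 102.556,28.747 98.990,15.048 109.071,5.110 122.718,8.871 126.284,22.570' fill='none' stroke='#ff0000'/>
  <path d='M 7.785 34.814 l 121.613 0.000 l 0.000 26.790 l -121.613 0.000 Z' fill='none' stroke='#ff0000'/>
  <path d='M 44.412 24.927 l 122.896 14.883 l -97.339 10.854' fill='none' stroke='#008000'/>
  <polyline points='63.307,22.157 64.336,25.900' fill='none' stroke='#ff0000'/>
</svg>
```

G21
G90
G0 X116.203 Y33.544
M3 S450
G1 X102.556 Y37.305 F1438
G1 X98.990 Y51.004
G1 X109.071 Y60.942
G1 X122.718 Y57.181
G1 X126.284 Y43.482
G1 X116.203 Y33.544
M5
G0 X7.785 Y31.238
M3 S450
G1 X129.398 Y31.238 F1438
G1 X129.398 Y4.448
G1 X7.785 Y4.448
G1 X7.785 Y31.238
M5
G0 X44.412 Y41.125
M3 S849
G1 X167.308 Y26.242 F797
G1 X69.969 Y15.388
M5
G0 X63.307 Y43.895
M3 S450
G1 X64.336 Y40.152 F1438
M5
G0 X0.000 Y0.000

Since the viewBox matches the mm dimensions, user units are millimetres directly. The only transform is the Y-flip y_m = 66.052 − y_svg.

Shape 1 is a regular polygon drawn with `<polygon>`. Its stroke #ff0000 means score at S450, F1438. After flipping Y the toolpath is (116.203,33.544) → (102.556,37.305) → (98.990,51.004) → (109.071,60.942) → (122.718,57.181) → (126.284,43.482) → (116.203,33.544), returning to the start.

Shape 2 is a rectangle drawn with `<path>`. Its stroke #ff0000 means score at S450, F1438. After flipping Y the toolpath is (7.785,31.238) → (129.398,31.238) → (129.398,4.448) → (7.785,4.448) → (7.785,31.238), returning to the start.

Shape 3 is a open polyline drawn with `<path>`. Its stroke #008000 means cut at S849, F797. After flipping Y the toolpath is (44.412,41.125) → (167.308,26.242) → (69.969,15.388).

Shape 4 is a line segment drawn with `<polyline>`. Its stroke #ff0000 means score at S450, F1438. After flipping Y the toolpath is (63.307,43.895) → (64.336,40.152).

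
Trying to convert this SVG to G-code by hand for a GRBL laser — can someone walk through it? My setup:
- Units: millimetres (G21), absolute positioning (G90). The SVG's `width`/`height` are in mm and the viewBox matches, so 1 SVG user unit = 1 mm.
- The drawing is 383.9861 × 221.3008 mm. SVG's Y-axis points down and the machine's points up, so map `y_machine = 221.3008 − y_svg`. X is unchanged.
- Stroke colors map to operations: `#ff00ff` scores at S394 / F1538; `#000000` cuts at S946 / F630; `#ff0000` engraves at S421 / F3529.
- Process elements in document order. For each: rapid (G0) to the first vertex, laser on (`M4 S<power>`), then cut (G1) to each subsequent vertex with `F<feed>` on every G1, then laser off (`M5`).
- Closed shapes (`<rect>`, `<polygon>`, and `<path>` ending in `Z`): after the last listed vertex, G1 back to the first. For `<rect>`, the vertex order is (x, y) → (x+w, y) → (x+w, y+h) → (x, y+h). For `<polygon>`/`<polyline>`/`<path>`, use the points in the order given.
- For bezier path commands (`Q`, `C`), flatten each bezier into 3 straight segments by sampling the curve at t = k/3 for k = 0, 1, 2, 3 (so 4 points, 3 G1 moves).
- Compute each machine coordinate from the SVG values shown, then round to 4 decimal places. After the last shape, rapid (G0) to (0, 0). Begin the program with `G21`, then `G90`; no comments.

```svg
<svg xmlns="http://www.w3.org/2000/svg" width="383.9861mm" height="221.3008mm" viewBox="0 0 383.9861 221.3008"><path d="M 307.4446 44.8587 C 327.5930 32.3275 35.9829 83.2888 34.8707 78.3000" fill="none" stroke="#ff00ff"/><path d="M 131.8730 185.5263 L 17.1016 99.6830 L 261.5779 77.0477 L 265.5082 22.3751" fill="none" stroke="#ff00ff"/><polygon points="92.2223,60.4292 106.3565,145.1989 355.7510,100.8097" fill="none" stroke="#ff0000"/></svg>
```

G21
G90
G0 X307.4446 Y176.4421
M4 S394
G1 X245.9793 Y172.2329 F1538
G1 X110.5097 Y152.2382 F1538
G1 X34.8707 Y143.0008 F1538
M5
G0 X131.8730 Y35.7745
M4 S394
G1 X17.1016 Y121.6178 F1538
G1 X261.5779 Y144.2531 F1538
G1 X265.5082 Y198.9257 F1538
M5
G0 X92.2223 Y160.8716
M4 S421
G1 X106.3565 Y76.1019 F3529
G1 X355.7510 Y120.4911 F3529
G1 X92.2223 Y160.8716 F3529
M5
G0 X0.0000 Y0.0000

1 u = 1 mm; y_m = 221.3008 − y.

[1] `<path>` cubic bezier, #ff00ff→score S394 F1538: (307.4446,176.4421) → (245.9793,172.2329) → (110.5097,152.2382) → (34.8707,143.0008)

[2] `<path>` open polyline, #ff00ff→score S394 F1538: (131.8730,35.7745) → (17.1016,121.6178) → (261.5779,144.2531) → (265.5082,198.9257)

[3] `<polygon>` closed polygon, #ff0000→engrave S421 F3529: (92.2223,160.8716) → (106.3565,76.1019) → (355.7510,120.4911) → (92.2223,160.8716) (closed)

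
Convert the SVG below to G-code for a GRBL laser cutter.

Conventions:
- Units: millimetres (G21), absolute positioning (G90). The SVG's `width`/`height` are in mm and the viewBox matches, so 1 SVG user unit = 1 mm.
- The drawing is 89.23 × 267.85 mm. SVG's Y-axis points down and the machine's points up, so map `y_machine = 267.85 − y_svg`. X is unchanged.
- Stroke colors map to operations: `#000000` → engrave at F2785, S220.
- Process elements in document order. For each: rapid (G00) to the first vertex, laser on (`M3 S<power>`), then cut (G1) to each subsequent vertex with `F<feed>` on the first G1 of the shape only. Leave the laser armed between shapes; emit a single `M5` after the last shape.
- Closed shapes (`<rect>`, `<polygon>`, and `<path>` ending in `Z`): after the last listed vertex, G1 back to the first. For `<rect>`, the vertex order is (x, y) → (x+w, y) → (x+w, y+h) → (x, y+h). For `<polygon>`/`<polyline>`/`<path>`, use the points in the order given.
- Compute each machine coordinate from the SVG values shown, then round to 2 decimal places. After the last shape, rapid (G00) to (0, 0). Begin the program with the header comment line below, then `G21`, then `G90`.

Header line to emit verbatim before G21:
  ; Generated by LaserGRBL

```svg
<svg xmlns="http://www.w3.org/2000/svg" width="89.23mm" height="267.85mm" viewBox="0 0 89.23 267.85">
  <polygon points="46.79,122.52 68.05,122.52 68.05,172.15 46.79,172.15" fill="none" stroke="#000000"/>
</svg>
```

; Generated by LaserGRBL
G21
G90
G00 X46.79 Y145.33
M3 S220
G1 X68.05 Y145.33 F2785
G1 X68.05 Y95.70
G1 X46.79 Y95.70
G1 X46.79 Y145.33
M5
G00 X0.00 Y0.00

1 u = 1 mm; y_m = 267.85 − y.

[1] `<polygon>` rectangle, #000000→engrave S220 F2785: (46.79,145.33) → (68.05,145.33) → (68.05,95.70) → (46.79,95.70) → (46.79,145.33) (closed)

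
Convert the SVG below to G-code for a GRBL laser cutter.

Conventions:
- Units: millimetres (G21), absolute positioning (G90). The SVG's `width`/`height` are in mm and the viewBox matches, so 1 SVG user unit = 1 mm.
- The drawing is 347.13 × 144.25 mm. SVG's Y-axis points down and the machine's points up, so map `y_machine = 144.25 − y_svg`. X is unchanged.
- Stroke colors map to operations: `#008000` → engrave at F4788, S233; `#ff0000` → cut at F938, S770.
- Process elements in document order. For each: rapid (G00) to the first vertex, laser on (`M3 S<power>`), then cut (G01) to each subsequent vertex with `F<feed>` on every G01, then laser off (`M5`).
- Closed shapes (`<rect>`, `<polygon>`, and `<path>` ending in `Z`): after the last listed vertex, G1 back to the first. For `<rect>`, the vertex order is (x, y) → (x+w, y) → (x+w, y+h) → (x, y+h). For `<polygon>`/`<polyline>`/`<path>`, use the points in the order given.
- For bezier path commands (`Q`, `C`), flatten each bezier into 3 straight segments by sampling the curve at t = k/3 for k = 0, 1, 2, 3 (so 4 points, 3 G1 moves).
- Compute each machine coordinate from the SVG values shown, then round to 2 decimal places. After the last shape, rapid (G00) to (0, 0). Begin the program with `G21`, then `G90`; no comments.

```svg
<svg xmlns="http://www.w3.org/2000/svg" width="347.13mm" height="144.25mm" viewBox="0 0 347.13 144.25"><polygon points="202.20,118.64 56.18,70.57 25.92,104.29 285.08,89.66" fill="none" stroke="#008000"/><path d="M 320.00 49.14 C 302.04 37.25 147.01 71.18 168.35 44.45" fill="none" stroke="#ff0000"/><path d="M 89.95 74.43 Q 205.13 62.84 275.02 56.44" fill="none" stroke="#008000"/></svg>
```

G21
G90
G00 X202.20 Y25.61
M3 S233
G01 X56.18 Y73.68 F4788
G01 X25.92 Y39.96 F4788
G01 X285.08 Y54.59 F4788
G01 X202.20 Y25.61 F4788
M5
G00 X320.00 Y95.11
M3 S770
G01 X267.96 Y95.67 F938
G01 X194.19 Y89.35 F938
G01 X168.35 Y99.80 F938
M5
G00 X89.95 Y69.82
M3 S233
G01 X161.70 Y76.97 F4788
G01 X223.39 Y82.97 F4788
G01 X275.02 Y87.81 F4788
M5
G00 X0.00 Y0.00

1 u = 1 mm; y_m = 144.25 − y.

[1] `<polygon>` closed polygon, #008000→engrave S233 F4788: (202.20,25.61) → (56.18,73.68) → (25.92,39.96) → (285.08,54.59) → (202.20,25.61) (closed)

[2] `<path>` cubic bezier, #ff0000→cut S770 F938: (320.00,95.11) → (267.96,95.67) → (194.19,89.35) → (168.35,99.80)

[3] `<path>` quadratic bezier, #008000→engrave S233 F4788: (89.95,69.82) → (161.70,76.97) → (223.39,82.97) → (275.02,87.81)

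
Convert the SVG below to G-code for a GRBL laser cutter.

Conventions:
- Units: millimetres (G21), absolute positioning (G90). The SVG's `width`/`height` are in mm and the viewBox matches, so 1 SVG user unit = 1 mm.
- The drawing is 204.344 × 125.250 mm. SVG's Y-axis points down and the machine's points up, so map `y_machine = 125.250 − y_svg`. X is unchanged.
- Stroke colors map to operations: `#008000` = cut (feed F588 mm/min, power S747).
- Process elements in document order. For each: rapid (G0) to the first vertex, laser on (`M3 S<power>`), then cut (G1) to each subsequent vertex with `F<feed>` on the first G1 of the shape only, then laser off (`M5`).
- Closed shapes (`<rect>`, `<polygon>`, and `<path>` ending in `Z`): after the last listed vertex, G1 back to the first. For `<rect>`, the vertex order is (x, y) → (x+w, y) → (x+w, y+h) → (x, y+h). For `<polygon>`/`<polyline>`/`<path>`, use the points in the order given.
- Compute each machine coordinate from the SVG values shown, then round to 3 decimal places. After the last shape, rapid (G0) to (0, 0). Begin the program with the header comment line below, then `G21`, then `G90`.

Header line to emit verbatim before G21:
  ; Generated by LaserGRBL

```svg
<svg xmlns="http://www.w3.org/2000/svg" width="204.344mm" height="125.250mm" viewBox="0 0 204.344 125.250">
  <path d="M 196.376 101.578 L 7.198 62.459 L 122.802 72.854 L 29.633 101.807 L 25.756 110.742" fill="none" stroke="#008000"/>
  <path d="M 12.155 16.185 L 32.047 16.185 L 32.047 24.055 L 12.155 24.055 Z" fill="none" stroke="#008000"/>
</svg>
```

; Generated by LaserGRBL
G21
G90
G0 X196.376 Y23.672
M3 S747
G1 X7.198 Y62.791 F588
G1 X122.802 Y52.396
G1 X29.633 Y23.443
G1 X25.756 Y14.508
M5
G0 X12.155 Y109.065
M3 S747
G1 X32.047 Y109.065 F588
G1 X32.047 Y101.195
G1 X12.155 Y101.195
G1 X12.155 Y109.065
M5
G0 X0.000 Y0.000

Since the viewBox matches the mm dimensions, user units are millimetres directly. The only transform is the Y-flip y_m = 125.250 − y_svg.

Shape 1 is a open polyline drawn with `<path>`. Its stroke #008000 means cut at S747, F588. After flipping Y the toolpath is (196.376,23.672) → (7.198,62.791) → (122.802,52.396) → (29.633,23.443) → (25.756,14.508).

Shape 2 is a rectangle drawn with `<path>`. Its stroke #008000 means cut at S747, F588. After flipping Y the toolpath is (12.155,109.065) → (32.047,109.065) → (32.047,101.195) → (12.155,101.195) → (12.155,109.065), returning to the start.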